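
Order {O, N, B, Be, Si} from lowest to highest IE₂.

Si < Be < B < N < O

Consider each +1 ion: O⁺ still has 5 valence electrons; N⁺ still has 4 valence electrons; B⁺ still has 2 valence electrons; Be⁺ still has 1 valence electron; Si⁺ still has 3 valence electrons.
All are still removing valence electrons, so compare the +1 ions as you would atoms: IE_2 generally rises across a period (higher Z_eff) and falls down a group (larger shell), subject to the usual subshell exceptions.
Valence configurations: O⁺ [He]2s²2p³, N⁺ [He]2s²2p², B⁺ [He]2s², Be⁺ [He]2s¹, Si⁺ [Ne]3s²3p¹.
Approximate IE_2 values (kJ/mol): O 3388, N 2856, B 2427, Be 1757, Si 1577.
So the second ionization energies run Si < Be < B < N < O.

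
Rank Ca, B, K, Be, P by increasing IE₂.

The second ionization energy removes an electron from the +1 ion. For each element: Ca⁺ still has 1 valence electron; B⁺ still has 2 valence electrons; K⁺ is the bare [Ar] core; Be⁺ still has 1 valence electron; P⁺ still has 4 valence electrons.
Breaking into a closed-shell core is much more expensive than removing a leftover valence electron — K has the largest IE_2 here.
Valence configurations: Ca⁺ [Ar]4s¹, B⁺ [He]2s², Be⁺ [He]2s¹, P⁺ [Ne]3s²3p².
Tabulated IE_2 (kJ/mol): Ca 1145, B 2427, K 3052, Be 1757, P 1907.
Overall IE_2 order: Ca < Be < P < B < K.

Ca < Be < P < B < K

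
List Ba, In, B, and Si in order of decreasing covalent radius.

B is in period 2, group 13; Si is in period 3, group 14; In is in period 5, group 13; Ba is in period 6, group 2.
Across a period the added protons contract the valence shell; down a group each new principal shell makes the atom larger.
Here both period and group differ, so the two effects have to be weighed against each other.
Si > B: period and group pull opposite ways; the down-group shift dominates (116 vs 85 pm).
In > Si: relative to Si, both the across-period and down-group shifts push In's atomic radius up.
Ba > In: both effects reinforce here, so Ba is clearly the larger of the two.
Approximate values (pm): B 85, Si 116, In 142, Ba 196.
So from largest to smallest: Ba > In > Si > B.

Ba, In, Si, B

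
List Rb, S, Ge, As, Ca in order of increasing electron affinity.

Ca, Rb, As, Ge, S

S is in period 3, group 16; Ca is in period 4, group 2; Ge is in period 4, group 14; As is in period 4, group 15; Rb is in period 5, group 1.
Adding an electron releases more energy for atoms nearer the top right (short of the noble gases).
Neither a single period nor a single group — weigh both effects.
Rb > Ca: this pair runs against the simple trend — see the exception note.
As > Rb: relative to Rb, both the across-period and down-group shifts push As's electron affinity up.
Ge > As: this pair runs against the simple trend — see the exception note.
S > Ge: both effects reinforce here, so S is clearly the higher of the two.
Note the exception: Rb has a higher electron affinity than Ca, contrary to the simple trend — adding an electron to Ca (ns²) has to open a new, higher-energy np subshell, which is unfavourable.
Note the exception: Ge has a higher electron affinity than As, contrary to the simple trend — adding an electron to As's half-filled 4p³ is unfavourable, so Ge (4p²) has the more exothermic EA.
Approximate values (kJ/mol): S 200, Ca 2, Ge 119, As 78, Rb 47.
So from lowest to highest: Ca < Rb < As < Ge < S.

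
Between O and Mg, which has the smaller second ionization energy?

Mg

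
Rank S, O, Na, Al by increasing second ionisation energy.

IE_2 is the cost of taking one more electron from the +1 cation: S⁺ still has 5 valence electrons; O⁺ still has 5 valence electrons; Na⁺ is the bare [Ne] core; Al⁺ still has 2 valence electrons.
Core electrons are held far more tightly than valence electrons, so Na tops the IE_2 order.
Valence configurations: S⁺ [Ne]3s²3p³, O⁺ [He]2s²2p³, Al⁺ [Ne]3s².
Tabulated IE_2 (kJ/mol): S 2252, O 3388, Na 4562, Al 1817.
Overall IE_2 order: Al < S < O < Na.

Al, S, O, Na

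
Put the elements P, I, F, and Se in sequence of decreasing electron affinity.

F is in period 2, group 17; P is in period 3, group 15; Se is in period 4, group 16; I is in period 5, group 17.
Electron affinity generally becomes more exothermic across a period toward the halogens and less exothermic down a group.
Neither a single period nor a single group — weigh both effects.
Se > P: the two effects oppose for this pair; the across-period effect wins (195 vs 72 kJ/mol).
I > Se: period and group pull opposite ways; the across-period shift dominates (295 vs 195 kJ/mol).
F > I: they share group 17; the group trend gives F the larger value.
For reference (kJ/mol): F 328, P 72, Se 195, I 295.
So from highest to lowest: F > I > Se > P.

F > I > Se > P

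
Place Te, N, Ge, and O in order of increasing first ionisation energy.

IE₁ increases left→right with effective nuclear charge and decreases top→bottom as the valence shell moves farther out.
These span different periods and groups, so the two trends combine.
Te > Ge: period and group pull opposite ways; the across-period shift dominates (869 vs 762 kJ/mol).
O > Te: they share group 16; the group trend gives O the larger value.
N > O: this pair runs against the simple trend — see the exception note.
Note the exception: N has a higher first ionization energy than O, contrary to the simple trend — pairing an electron in O's 2p⁴ costs repulsion energy, so O ionizes more easily than half-filled N (2p³).
Tabulated first ionization energy (kJ/mol): N 1402, O 1314, Ge 762, Te 869.
So from lowest to highest: Ge < Te < O < N.

Ge < Te < O < N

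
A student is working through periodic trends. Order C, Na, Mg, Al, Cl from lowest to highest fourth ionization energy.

Cl < C < Na < Mg < Al

The fourth ionization energy removes an electron from the +3 ion. For each element: C³⁺ still has 1 valence electron; Na³⁺ is already 2 electrons into the core; Mg³⁺ is already 1 electron into the core; Al³⁺ is the bare [Ne] core; Cl³⁺ still has 4 valence electrons.
Core electrons are held far more tightly than valence electrons, so Na, Mg and Al top the IE_4 order.
Valence configurations: C³⁺ [He]2s¹, Cl³⁺ [Ne]3s²3p².
Tabulated IE_4 (kJ/mol): C 6223, Na 9543, Mg 10543, Al 11577, Cl 5159.
Hence IE_4: Cl < C < Na < Mg < Al.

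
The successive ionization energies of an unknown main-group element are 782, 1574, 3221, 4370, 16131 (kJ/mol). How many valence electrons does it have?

4

Look for the largest jump between consecutive ionization energies: IE5/IE4 ≈ 3.7, far larger than any earlier ratio.
That jump marks the point where a core electron is being removed. So the atom has 4 valence electrons.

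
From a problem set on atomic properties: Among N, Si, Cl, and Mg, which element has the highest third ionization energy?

Mg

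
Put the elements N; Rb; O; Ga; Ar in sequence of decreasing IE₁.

N is in period 2, group 15; O is in period 2, group 16; Ar is in period 3, group 18; Ga is in period 4, group 13; Rb is in period 5, group 1.
Removing the outermost electron gets harder across a period and easier down a group.
These span different periods and groups, so the two trends combine.
Ga > Rb: relative to Rb, both the across-period and down-group shifts push Ga's first ionization energy up.
O > Ga: relative to Ga, both the across-period and down-group shifts push O's first ionization energy up.
N > O: this pair runs against the simple trend — see the exception note.
Ar > N: period and group pull opposite ways; the across-period shift dominates (1521 vs 1402 kJ/mol).
Note the exception: N has a higher first ionization energy than O, contrary to the simple trend — pairing an electron in O's 2p⁴ costs repulsion energy, so O ionizes more easily than half-filled N (2p³).
Tabulated first ionization energy (kJ/mol): N 1402, O 1314, Ar 1521, Ga 579, Rb 403.
So from highest to lowest: Ar > N > O > Ga > Rb.

Ar, N, O, Ga, Rb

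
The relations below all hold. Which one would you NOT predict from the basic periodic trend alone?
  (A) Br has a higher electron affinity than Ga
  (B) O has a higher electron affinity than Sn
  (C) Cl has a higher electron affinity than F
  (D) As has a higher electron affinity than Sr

The general trend: electron affinity increases across a period and decreases down a group.
(A) Br (period 4, group 17) vs Ga (period 4, group 13): the stated order agrees with the simple trend.
(B) O (period 2, group 16) vs Sn (period 5, group 14): the stated order agrees with the simple trend.
(C) Cl (period 3, group 17) vs F (period 2, group 17): the stated order contradicts the simple trend.
(D) As (period 4, group 15) vs Sr (period 5, group 2): the stated order agrees with the simple trend.
The exception is (C): F's small 2p subshell makes the incoming electron feel strong e⁻–e⁻ repulsion, so Cl actually releases more energy on gaining an electron.

(C)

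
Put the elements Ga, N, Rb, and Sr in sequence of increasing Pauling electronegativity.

Rb, Sr, Ga, N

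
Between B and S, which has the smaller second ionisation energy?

S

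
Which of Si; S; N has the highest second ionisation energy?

IE_2 is the cost of taking one more electron from the +1 cation: Si⁺ still has 3 valence electrons; S⁺ still has 5 valence electrons; N⁺ still has 4 valence electrons.
All are still removing valence electrons, so compare the +1 ions as you would atoms: IE_2 generally rises across a period (higher Z_eff) and falls down a group (larger shell), subject to the usual subshell exceptions.
Valence configurations: Si⁺ [Ne]3s²3p¹, S⁺ [Ne]3s²3p³, N⁺ [He]2s²2p².
The numbers (kJ/mol): Si 1577, S 2252, N 2856.
Overall IE_2 order: Si < S < N.

N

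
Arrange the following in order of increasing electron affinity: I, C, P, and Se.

C is in period 2, group 14; P is in period 3, group 15; Se is in period 4, group 16; I is in period 5, group 17.
Atoms with high Z_eff and room in the valence shell (especially the halogens) have the most exothermic electron affinities.
A diagonal step moves right (one effect) and down (the opposite effect) at once.
C > P: the two effects oppose for this pair; the down-group effect wins (122 vs 72 kJ/mol).
Se > C: period and group pull opposite ways; the across-period shift dominates (195 vs 122 kJ/mol).
I > Se: the two effects oppose for this pair; the across-period effect wins (295 vs 195 kJ/mol).
Approximate values (kJ/mol): C 122, P 72, Se 195, I 295.
So from lowest to highest: P < C < Se < I.

P < C < Se < I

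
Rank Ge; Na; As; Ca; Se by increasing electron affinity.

Ca < Na < As < Ge < Se

Adding an electron releases more energy for atoms nearer the top right (short of the noble gases).
Here both period and group differ, so the two effects have to be weighed against each other.
Na > Ca: the two effects oppose for this pair; the down-group effect wins (53 vs 2 kJ/mol).
As > Na: the two effects oppose for this pair; the across-period effect wins (78 vs 53 kJ/mol).
Ge > As: this pair runs against the simple trend — see the exception note.
Se > Ge: both are in period 4; the period trend gives Se the larger value.
Note the exception: Ge has a higher electron affinity than As, contrary to the simple trend — adding an electron to As's half-filled 4p³ is unfavourable, so Ge (4p²) has the more exothermic EA.
Approximate values (kJ/mol): Na 53, Ca 2, Ge 119, As 78, Se 195.
So from lowest to highest: Ca < Na < As < Ge < Se.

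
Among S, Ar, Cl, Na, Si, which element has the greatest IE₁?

First ionization energy rises across a period (greater Z_eff holds electrons more tightly) and falls down a group (valence electrons are farther from the nucleus).
All lie in period 3, so first ionization energy increases left to right.
The greatest IE₁ among these belongs to Ar.

Ar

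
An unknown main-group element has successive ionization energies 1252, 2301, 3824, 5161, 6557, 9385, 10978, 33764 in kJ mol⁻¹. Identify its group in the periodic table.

Group 17

Look for the largest jump between consecutive ionization energies: IE8/IE7 ≈ 3.1, far larger than any earlier ratio.
That jump marks the point where a core electron is being removed. So the atom has 7 valence electrons.
A main-group element with 7 valence electrons is in group 17.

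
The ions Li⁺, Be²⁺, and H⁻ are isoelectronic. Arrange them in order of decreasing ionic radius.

All of these have 2 electrons, so size is governed by nuclear charge alone: the more protons, the stronger the pull on the same electron cloud, and the smaller the ion.
Nuclear charges: Be²⁺ (Z=4), Li⁺ (Z=3), H⁻ (Z=1).
Largest to smallest: H⁻ > Li⁺ > Be²⁺.

H⁻ > Li⁺ > Be²⁺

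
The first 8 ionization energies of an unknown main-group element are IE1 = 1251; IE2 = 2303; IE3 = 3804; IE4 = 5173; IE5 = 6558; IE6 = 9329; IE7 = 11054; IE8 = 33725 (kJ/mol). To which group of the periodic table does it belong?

Look for the largest jump between consecutive ionization energies: IE8/IE7 ≈ 3.1, far larger than any earlier ratio.
That jump marks the point where a core electron is being removed. So the atom has 7 valence electrons.
A main-group element with 7 valence electrons is in group 17.

Group 17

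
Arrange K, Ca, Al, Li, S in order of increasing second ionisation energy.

Ca < Al < S < K < Li

The second ionization energy removes an electron from the +1 ion. For each element: K⁺ is the bare [Ar] core; Ca⁺ still has 1 valence electron; Al⁺ still has 2 valence electrons; Li⁺ is the bare [He] core; S⁺ still has 5 valence electrons.
Breaking into a closed-shell core is much more expensive than removing a leftover valence electron — K and Li have the largest IE_2 here.
Valence configurations: Ca⁺ [Ar]4s¹, Al⁺ [Ne]3s², S⁺ [Ne]3s²3p³.
Tabulated IE_2 (kJ/mol): K 3052, Ca 1145, Al 1817, Li 7298, S 2252.
Putting it together, IE_2: Ca < Al < S < K < Li.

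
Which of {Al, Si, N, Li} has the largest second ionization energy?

Li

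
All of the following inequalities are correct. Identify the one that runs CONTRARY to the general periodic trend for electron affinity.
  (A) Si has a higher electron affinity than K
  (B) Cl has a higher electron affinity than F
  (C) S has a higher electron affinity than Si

(B)

The general trend: electron affinity increases across a period and decreases down a group.
(A) Si (period 3, group 14) vs K (period 4, group 1): the stated order agrees with the simple trend.
(B) Cl (period 3, group 17) vs F (period 2, group 17): the stated order contradicts the simple trend.
(C) S (period 3, group 16) vs Si (period 3, group 14): the stated order agrees with the simple trend.
The exception is (B): F's small 2p subshell makes the incoming electron feel strong e⁻–e⁻ repulsion, so Cl actually releases more energy on gaining an electron.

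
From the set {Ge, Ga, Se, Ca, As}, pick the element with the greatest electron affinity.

Se

Ca is in period 4, group 2; Ga is in period 4, group 13; Ge is in period 4, group 14; As is in period 4, group 15; Se is in period 4, group 16.
Atoms with high Z_eff and room in the valence shell (especially the halogens) have the most exothermic electron affinities.
All lie in period 4; the across-period trend (electron affinity increases left to right) applies, with the exception below.
Note the exception: Ge has a higher electron affinity than As, contrary to the simple trend — adding an electron to As's half-filled 4p³ is unfavourable, so Ge (4p²) has the more exothermic EA.
For reference (kJ/mol): Ca 2, Ga 29, Ge 119, As 78, Se 195.
The greatest electron affinity among these belongs to Se.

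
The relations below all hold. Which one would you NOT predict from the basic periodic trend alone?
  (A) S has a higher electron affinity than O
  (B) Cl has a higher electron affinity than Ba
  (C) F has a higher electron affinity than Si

(A)

The general trend: electron affinity increases across a period and decreases down a group.
(A) S (period 3, group 16) vs O (period 2, group 16): the stated order contradicts the simple trend.
(B) Cl (period 3, group 17) vs Ba (period 6, group 2): the stated order agrees with the simple trend.
(C) F (period 2, group 17) vs Si (period 3, group 14): the stated order agrees with the simple trend.
The exception is (A): the compact 2p subshell of O repels the added electron more than S's larger 3p does.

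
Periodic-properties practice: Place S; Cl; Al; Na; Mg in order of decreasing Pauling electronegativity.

Cl > S > Al > Mg > Na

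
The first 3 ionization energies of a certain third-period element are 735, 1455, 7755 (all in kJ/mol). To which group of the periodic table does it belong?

Group 2

Look for the largest jump between consecutive ionization energies: IE3/IE2 ≈ 5.3, far larger than any earlier ratio.
That jump marks the point where a core electron is being removed. So the atom has 2 valence electrons.
A main-group element with 2 valence electrons is in group 2.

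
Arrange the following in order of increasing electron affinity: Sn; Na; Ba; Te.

Ba < Na < Sn < Te

Atoms with high Z_eff and room in the valence shell (especially the halogens) have the most exothermic electron affinities.
These span different periods and groups, so the two trends combine.
Na > Ba: period and group pull opposite ways; the down-group shift dominates (53 vs 14 kJ/mol).
Sn > Na: the two effects oppose for this pair; the across-period effect wins (107 vs 53 kJ/mol).
Te > Sn: Te lies to the right of Sn in period 5, so the across-period effect alone puts Te higher.
Tabulated electron affinity (kJ/mol): Na 53, Sn 107, Te 190, Ba 14.
So from lowest to highest: Ba < Na < Sn < Te.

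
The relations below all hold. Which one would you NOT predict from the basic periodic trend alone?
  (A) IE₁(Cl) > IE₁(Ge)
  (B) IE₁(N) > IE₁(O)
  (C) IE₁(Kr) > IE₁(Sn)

(B)

The general trend: first ionisation energy increases across a period and decreases down a group.
(A) Cl (period 3, group 17) vs Ge (period 4, group 14): the stated order agrees with the simple trend.
(B) N (period 2, group 15) vs O (period 2, group 16): the stated order contradicts the simple trend.
(C) Kr (period 4, group 18) vs Sn (period 5, group 14): the stated order agrees with the simple trend.
The exception is (B): pairing an electron in O's 2p⁴ costs repulsion energy, so O ionizes more easily than half-filled N (2p³).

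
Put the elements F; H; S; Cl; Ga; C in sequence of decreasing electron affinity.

Cl > F > S > C > H > Ga

H is in period 1, group 1; C is in period 2, group 14; F is in period 2, group 17; S is in period 3, group 16; Cl is in period 3, group 17; Ga is in period 4, group 13.
EA tends to increase across a period and decrease down a group, though the pattern is less regular than for IE or radius.
Neither a single period nor a single group — weigh both effects.
H > Ga: period and group pull opposite ways; the down-group shift dominates (73 vs 29 kJ/mol).
C > H: period and group pull opposite ways; the across-period shift dominates (122 vs 73 kJ/mol).
S > C: the two effects oppose for this pair; the across-period effect wins (200 vs 122 kJ/mol).
F > S: both effects reinforce here, so F is clearly the higher of the two.
Cl > F: this pair runs against the simple trend — see the exception note.
Note the exception: Cl has a higher electron affinity than F, contrary to the simple trend — F's small 2p subshell makes the incoming electron feel strong e⁻–e⁻ repulsion, so Cl actually releases more energy on gaining an electron.
For reference (kJ/mol): H 73, C 122, F 328, S 200, Cl 349, Ga 29.
So from highest to lowest: Cl > F > S > C > H > Ga.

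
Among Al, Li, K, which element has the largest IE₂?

IE_2 is the cost of taking one more electron from the +1 cation: Al⁺ still has 2 valence electrons; Li⁺ is the bare [He] core; K⁺ is the bare [Ar] core.
Breaking into a closed-shell core is much more expensive than removing a leftover valence electron — K and Li have the largest IE_2 here.
The numbers (kJ/mol): Al 1817, Li 7298, K 3052.
Putting it together, IE_2: Al < K < Li.

Li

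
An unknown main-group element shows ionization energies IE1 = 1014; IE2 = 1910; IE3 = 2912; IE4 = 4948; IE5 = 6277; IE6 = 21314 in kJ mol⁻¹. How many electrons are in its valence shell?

5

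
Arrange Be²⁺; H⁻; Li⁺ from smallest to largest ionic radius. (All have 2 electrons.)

All of these have 2 electrons, so size is governed by nuclear charge alone: the more protons, the stronger the pull on the same electron cloud, and the smaller the ion.
Nuclear charges: Be²⁺ (Z=4), Li⁺ (Z=3), H⁻ (Z=1).
Smallest to largest: Be²⁺ < Li⁺ < H⁻.

Be²⁺ < Li⁺ < H⁻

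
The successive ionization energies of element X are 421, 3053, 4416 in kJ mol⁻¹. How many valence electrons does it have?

Look for the largest jump between consecutive ionization energies: IE2/IE1 ≈ 7.3, far larger than any earlier ratio.
That jump marks the point where a core electron is being removed. So the atom has 1 valence electron.

1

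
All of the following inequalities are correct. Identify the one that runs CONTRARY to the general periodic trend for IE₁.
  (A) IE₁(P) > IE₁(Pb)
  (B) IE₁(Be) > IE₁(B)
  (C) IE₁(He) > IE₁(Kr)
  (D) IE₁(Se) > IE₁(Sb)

The general trend: IE₁ increases across a period and decreases down a group.
(A) P (period 3, group 15) vs Pb (period 6, group 14): the stated order agrees with the simple trend.
(B) Be (period 2, group 2) vs B (period 2, group 13): the stated order contradicts the simple trend.
(C) He (period 1, group 18) vs Kr (period 4, group 18): the stated order agrees with the simple trend.
(D) Se (period 4, group 16) vs Sb (period 5, group 15): the stated order agrees with the simple trend.
The exception is (B): removing B's lone 2p electron is easier than breaking Be's filled 2s².

(B)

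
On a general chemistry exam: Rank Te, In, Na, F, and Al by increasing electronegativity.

Na < Al < In < Te < F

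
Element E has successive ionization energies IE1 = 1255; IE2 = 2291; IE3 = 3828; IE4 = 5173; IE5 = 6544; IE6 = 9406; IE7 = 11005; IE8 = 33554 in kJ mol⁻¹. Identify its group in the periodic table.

Look for the largest jump between consecutive ionization energies: IE8/IE7 ≈ 3.0, far larger than any earlier ratio.
That jump marks the point where a core electron is being removed. So the atom has 7 valence electrons.
A main-group element with 7 valence electrons is in group 17.

Group 17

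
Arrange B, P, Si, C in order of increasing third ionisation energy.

P < Si < B < C

The third ionization energy removes an electron from the +2 ion. For each element: B²⁺ still has 1 valence electron; P²⁺ still has 3 valence electrons; Si²⁺ still has 2 valence electrons; C²⁺ still has 2 valence electrons.
All are still removing valence electrons, so compare the +2 ions as you would atoms: IE_3 generally rises across a period (higher Z_eff) and falls down a group (larger shell), subject to the usual subshell exceptions.
Valence configurations: B²⁺ [He]2s¹, P²⁺ [Ne]3s²3p¹, Si²⁺ [Ne]3s², C²⁺ [He]2s².
P²⁺ loses a lone 3p electron whereas Si²⁺ must break into a filled 3s² pair, so IE_3(Si) > IE_3(P) even though P has the higher nuclear charge.
Approximate IE_3 values (kJ/mol): B 3660, P 2914, Si 3232, C 4620.
So the third ionization energies run P < Si < B < C.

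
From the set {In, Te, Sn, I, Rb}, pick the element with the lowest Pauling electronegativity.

Rb

Rb is in period 5, group 1; In is in period 5, group 13; Sn is in period 5, group 14; Te is in period 5, group 16; I is in period 5, group 17.
EN rises left→right (higher Z_eff, smaller atoms) and falls top→bottom (larger, more shielded atoms).
All lie in period 5, so electronegativity increases left to right.
The lowest Pauling electronegativity among these belongs to Rb.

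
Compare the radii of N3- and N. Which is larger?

Forming N3- adds 3 electrons to N. More electron–electron repulsion in the same shell, with unchanged nuclear charge, lets the cloud expand.
An anion is larger than its parent atom: N3- > N.

N3-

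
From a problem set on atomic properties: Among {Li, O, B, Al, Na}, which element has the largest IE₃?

Li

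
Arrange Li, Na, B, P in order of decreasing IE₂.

Li, Na, B, P

Consider each +1 ion: Li⁺ is the bare [He] core; Na⁺ is the bare [Ne] core; B⁺ still has 2 valence electrons; P⁺ still has 4 valence electrons.
Breaking into a closed-shell core is much more expensive than removing a leftover valence electron — Na and Li have the largest IE_2 here.
Valence configurations: B⁺ [He]2s², P⁺ [Ne]3s²3p².
The numbers (kJ/mol): Li 7298, Na 4562, B 2427, P 1907.
Putting it together, IE_2: P < B < Na < Li.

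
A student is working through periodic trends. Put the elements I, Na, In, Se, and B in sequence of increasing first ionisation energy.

Na < In < B < Se < I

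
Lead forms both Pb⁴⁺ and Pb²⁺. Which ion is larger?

Pb²⁺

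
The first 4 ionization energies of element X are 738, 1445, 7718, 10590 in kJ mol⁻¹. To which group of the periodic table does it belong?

Group 2

Look for the largest jump between consecutive ionization energies: IE3/IE2 ≈ 5.3, far larger than any earlier ratio.
That jump marks the point where a core electron is being removed. So the atom has 2 valence electrons.
A main-group element with 2 valence electrons is in group 2.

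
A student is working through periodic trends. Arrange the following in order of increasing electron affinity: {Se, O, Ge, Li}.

Li < Ge < O < Se

Adding an electron releases more energy for atoms nearer the top right (short of the noble gases).
Neither a single period nor a single group — weigh both effects.
Ge > Li: period and group pull opposite ways; the across-period shift dominates (119 vs 60 kJ/mol).
O > Ge: relative to Ge, both the across-period and down-group shifts push O's electron affinity up.
Se > O: this pair runs against the simple trend — see the exception note.
Note the exception: Se has a higher electron affinity than O, contrary to the simple trend — O's compact 2p subshell gives strong electron–electron repulsion on the added electron.
Approximate values (kJ/mol): Li 60, O 141, Ge 119, Se 195.
So from lowest to highest: Li < Ge < O < Se.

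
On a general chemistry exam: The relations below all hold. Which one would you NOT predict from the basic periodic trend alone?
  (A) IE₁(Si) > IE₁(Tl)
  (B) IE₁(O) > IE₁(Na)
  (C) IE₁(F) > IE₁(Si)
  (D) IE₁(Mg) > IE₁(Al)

The general trend: first ionization energy increases across a period and decreases down a group.
(A) Si (period 3, group 14) vs Tl (period 6, group 13): the stated order agrees with the simple trend.
(B) O (period 2, group 16) vs Na (period 3, group 1): the stated order agrees with the simple trend.
(C) F (period 2, group 17) vs Si (period 3, group 14): the stated order agrees with the simple trend.
(D) Mg (period 3, group 2) vs Al (period 3, group 13): the stated order contradicts the simple trend.
The exception is (D): Al's single 3p electron is easier to remove than one from Mg's filled 3s².

(D)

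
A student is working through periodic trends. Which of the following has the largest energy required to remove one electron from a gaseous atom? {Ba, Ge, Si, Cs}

Si

IE₁ increases left→right with effective nuclear charge and decreases top→bottom as the valence shell moves farther out.
Here both period and group differ, so the two effects have to be weighed against each other.
Ba > Cs: both are in period 6; the period trend gives Ba the larger value.
Ge > Ba: both effects reinforce here, so Ge is clearly the higher of the two.
Si > Ge: they share group 14; the group trend gives Si the larger value.
Tabulated first ionization energy (kJ/mol): Si 786, Ge 762, Cs 376, Ba 503.
The largest energy required to remove one electron from a gaseous atom among these belongs to Si.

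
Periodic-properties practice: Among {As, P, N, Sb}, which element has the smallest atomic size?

N

Across a period the added protons contract the valence shell; down a group each new principal shell makes the atom larger.
All are in group 15, so atomic radius increases down the group.
The smallest atomic size among these belongs to N.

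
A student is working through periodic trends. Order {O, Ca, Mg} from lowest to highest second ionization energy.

Ca < Mg < O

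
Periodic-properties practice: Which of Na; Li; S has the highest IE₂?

Consider each +1 ion: Na⁺ is the bare [Ne] core; Li⁺ is the bare [He] core; S⁺ still has 5 valence electrons.
Breaking into a closed-shell core is much more expensive than removing a leftover valence electron — Na and Li have the largest IE_2 here.
Tabulated IE_2 (kJ/mol): Na 4562, Li 7298, S 2252.
Overall IE_2 order: S < Na < Li.

Li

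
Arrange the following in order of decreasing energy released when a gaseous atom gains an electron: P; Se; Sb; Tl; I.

I > Se > Sb > P > Tl

P is in period 3, group 15; Se is in period 4, group 16; Sb is in period 5, group 15; I is in period 5, group 17; Tl is in period 6, group 13.
Adding an electron releases more energy for atoms nearer the top right (short of the noble gases).
These span different periods and groups, so the two trends combine.
P > Tl: relative to Tl, both the across-period and down-group shifts push P's electron affinity up.
Sb > P: this pair runs against the simple trend — see the exception note.
Se > Sb: relative to Sb, both the across-period and down-group shifts push Se's electron affinity up.
I > Se: period and group pull opposite ways; the across-period shift dominates (295 vs 195 kJ/mol).
Note the exception: Sb has a higher electron affinity than P, contrary to the simple trend — both are half-filled np³, but the pairing/repulsion penalty for the added electron shrinks as the p orbitals become larger and more diffuse down the group, and for Sb that outweighs the weaker nuclear attraction.
For reference (kJ/mol): P 72, Se 195, Sb 103, I 295, Tl 19.
So from highest to lowest: I > Se > Sb > P > Tl.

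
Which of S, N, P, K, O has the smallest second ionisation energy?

P

After 1 electron has been removed, what remains? S⁺ still has 5 valence electrons; N⁺ still has 4 valence electrons; P⁺ still has 4 valence electrons; K⁺ is the bare [Ar] core; O⁺ still has 5 valence electrons.
Usually core removal costs more than valence removal, but here the competition is close: a tightly held n=2 valence electron can cost more to remove than an n=3 core electron, so the actual values have to decide it.
Valence configurations: S⁺ [Ne]3s²3p³, N⁺ [He]2s²2p², P⁺ [Ne]3s²3p², O⁺ [He]2s²2p³.
Tabulated IE_2 (kJ/mol): S 2252, N 2856, P 1907, K 3052, O 3388.
Putting it together, IE_2: P < S < N < K < O.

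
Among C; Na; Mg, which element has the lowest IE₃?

C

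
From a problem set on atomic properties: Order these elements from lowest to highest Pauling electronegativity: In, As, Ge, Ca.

Ca is in period 4, group 2; Ge is in period 4, group 14; As is in period 4, group 15; In is in period 5, group 13.
Electronegativity increases across a period and decreases down a group, tracking effective nuclear charge and atomic size.
Here both period and group differ, so the two effects have to be weighed against each other.
In > Ca: period and group pull opposite ways; the across-period shift dominates (1.78 vs 1.00).
Ge > In: relative to In, both the across-period and down-group shifts push Ge's electronegativity up.
As > Ge: both are in period 4; the period trend gives As the larger value.
Tabulated electronegativity (Pauling): Ca 1.00, Ge 2.01, As 2.18, In 1.78.
So from lowest to highest: Ca < In < Ge < As.

Ca < In < Ge < As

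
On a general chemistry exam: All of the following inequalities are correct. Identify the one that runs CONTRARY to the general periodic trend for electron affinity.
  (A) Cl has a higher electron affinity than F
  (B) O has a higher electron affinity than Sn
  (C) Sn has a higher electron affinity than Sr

(A)

The general trend: electron affinity increases across a period and decreases down a group.
(A) Cl (period 3, group 17) vs F (period 2, group 17): the stated order contradicts the simple trend.
(B) O (period 2, group 16) vs Sn (period 5, group 14): the stated order agrees with the simple trend.
(C) Sn (period 5, group 14) vs Sr (period 5, group 2): the stated order agrees with the simple trend.
The exception is (A): F's small 2p subshell makes the incoming electron feel strong e⁻–e⁻ repulsion, so Cl actually releases more energy on gaining an electron.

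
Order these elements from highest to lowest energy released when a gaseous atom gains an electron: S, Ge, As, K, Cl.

EA tends to increase across a period and decrease down a group, though the pattern is less regular than for IE or radius.
Here both period and group differ, so the two effects have to be weighed against each other.
As > K: As lies to the right of K in period 4, so the across-period effect alone puts As higher.
Ge > As: this pair runs against the simple trend — see the exception note.
S > Ge: relative to Ge, both the across-period and down-group shifts push S's electron affinity up.
Cl > S: Cl lies to the right of S in period 3, so the across-period effect alone puts Cl higher.
Note the exception: Ge has a higher electron affinity than As, contrary to the simple trend — adding an electron to As's half-filled 4p³ is unfavourable, so Ge (4p²) has the more exothermic EA.
Approximate values (kJ/mol): S 200, Cl 349, K 48, Ge 119, As 78.
So from highest to lowest: Cl > S > Ge > As > K.

Cl > S > Ge > As > K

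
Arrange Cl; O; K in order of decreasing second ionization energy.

The second ionization energy removes an electron from the +1 ion. For each element: Cl⁺ still has 6 valence electrons; O⁺ still has 5 valence electrons; K⁺ is the bare [Ar] core.
Usually core removal costs more than valence removal, but here the competition is close: a tightly held n=2 valence electron can cost more to remove than an n=3 core electron, so the actual values have to decide it.
Valence configurations: Cl⁺ [Ne]3s²3p⁴, O⁺ [He]2s²2p³.
Tabulated IE_2 (kJ/mol): Cl 2298, O 3388, K 3052.
Putting it together, IE_2: Cl < K < O.

O > K > Cl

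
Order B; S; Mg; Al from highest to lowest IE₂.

The second ionization energy removes an electron from the +1 ion. For each element: B⁺ still has 2 valence electrons; S⁺ still has 5 valence electrons; Mg⁺ still has 1 valence electron; Al⁺ still has 2 valence electrons.
All are still removing valence electrons, so compare the +1 ions as you would atoms: IE_2 generally rises across a period (higher Z_eff) and falls down a group (larger shell), subject to the usual subshell exceptions.
Valence configurations: B⁺ [He]2s², S⁺ [Ne]3s²3p³, Mg⁺ [Ne]3s¹, Al⁺ [Ne]3s².
The numbers (kJ/mol): B 2427, S 2252, Mg 1451, Al 1817.
Hence IE_2: Mg < Al < S < B.

B > S > Al > Mg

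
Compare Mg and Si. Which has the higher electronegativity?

Si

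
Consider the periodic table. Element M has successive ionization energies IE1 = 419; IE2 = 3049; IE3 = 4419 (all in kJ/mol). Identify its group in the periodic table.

Look for the largest jump between consecutive ionization energies: IE2/IE1 ≈ 7.3, far larger than any earlier ratio.
That jump marks the point where a core electron is being removed. So the atom has 1 valence electron.
A main-group element with 1 valence electron is in group 1.

Group 1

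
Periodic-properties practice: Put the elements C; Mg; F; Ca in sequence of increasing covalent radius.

F, C, Mg, Ca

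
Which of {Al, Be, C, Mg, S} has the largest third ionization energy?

Be

After 2 electrons have been removed, what remains? Al²⁺ still has 1 valence electron; Be²⁺ is the bare [He] core; C²⁺ still has 2 valence electrons; Mg²⁺ is the bare [Ne] core; S²⁺ still has 4 valence electrons.
Core electrons are held far more tightly than valence electrons, so Mg and Be top the IE_3 order.
Valence configurations: Al²⁺ [Ne]3s¹, C²⁺ [He]2s², S²⁺ [Ne]3s²3p².
Approximate IE_3 values (kJ/mol): Al 2745, Be 14849, C 4620, Mg 7733, S 3357.
So the third ionization energies run Al < S < C < Mg < Be.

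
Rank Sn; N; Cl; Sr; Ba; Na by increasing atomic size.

N < Cl < Sn < Na < Sr < Ba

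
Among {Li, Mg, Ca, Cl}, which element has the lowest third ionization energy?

After 2 electrons have been removed, what remains? Li²⁺ is already 1 electron into the core; Mg²⁺ is the bare [Ne] core; Ca²⁺ is the bare [Ar] core; Cl²⁺ still has 5 valence electrons.
Core electrons are held far more tightly than valence electrons, so Ca, Mg and Li top the IE_3 order.
Tabulated IE_3 (kJ/mol): Li 11815, Mg 7733, Ca 4912, Cl 3822.
So the third ionization energies run Cl < Ca < Mg < Li.

Cl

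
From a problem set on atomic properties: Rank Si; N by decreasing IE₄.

N > Si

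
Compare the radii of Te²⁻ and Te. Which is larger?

Te²⁻

Forming Te²⁻ adds 2 electrons to Te. More electron–electron repulsion in the same shell, with unchanged nuclear charge, lets the cloud expand.
An anion is larger than its parent atom: Te²⁻ > Te.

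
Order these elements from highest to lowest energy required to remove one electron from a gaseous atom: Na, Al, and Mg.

Na is in period 3, group 1; Mg is in period 3, group 2; Al is in period 3, group 13.
Removing the outermost electron gets harder across a period and easier down a group.
All lie in period 3; the across-period trend (first ionization energy increases left to right) applies, with the exception below.
Note the exception: Mg has a higher first ionization energy than Al, contrary to the simple trend — Al's single 3p electron is easier to remove than one from Mg's filled 3s².
Tabulated first ionization energy (kJ/mol): Na 496, Mg 738, Al 578.
So from highest to lowest: Mg > Al > Na.

Mg > Al > Na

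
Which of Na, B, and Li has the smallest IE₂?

After 1 electron has been removed, what remains? Na⁺ is the bare [Ne] core; B⁺ still has 2 valence electrons; Li⁺ is the bare [He] core.
Core electrons are held far more tightly than valence electrons, so Na and Li top the IE_2 order.
The numbers (kJ/mol): Na 4562, B 2427, Li 7298.
Putting it together, IE_2: B < Na < Li.

B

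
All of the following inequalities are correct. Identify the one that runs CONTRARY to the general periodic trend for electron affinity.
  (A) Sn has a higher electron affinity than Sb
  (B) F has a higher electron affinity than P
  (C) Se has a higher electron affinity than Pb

The general trend: electron affinity increases across a period and decreases down a group.
(A) Sn (period 5, group 14) vs Sb (period 5, group 15): the stated order contradicts the simple trend.
(B) F (period 2, group 17) vs P (period 3, group 15): the stated order agrees with the simple trend.
(C) Se (period 4, group 16) vs Pb (period 6, group 14): the stated order agrees with the simple trend.
The exception is (A): adding an electron to Sb's half-filled 5p³ is unfavourable, so Sn has the more exothermic EA.

(A)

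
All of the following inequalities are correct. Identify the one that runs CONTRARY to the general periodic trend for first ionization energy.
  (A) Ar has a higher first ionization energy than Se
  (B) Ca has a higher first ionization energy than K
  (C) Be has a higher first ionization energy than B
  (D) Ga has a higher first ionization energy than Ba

(C)

The general trend: first ionization energy increases across a period and decreases down a group.
(A) Ar (period 3, group 18) vs Se (period 4, group 16): the stated order agrees with the simple trend.
(B) Ca (period 4, group 2) vs K (period 4, group 1): the stated order agrees with the simple trend.
(C) Be (period 2, group 2) vs B (period 2, group 13): the stated order contradicts the simple trend.
(D) Ga (period 4, group 13) vs Ba (period 6, group 2): the stated order agrees with the simple trend.
The exception is (C): removing B's lone 2p electron is easier than breaking Be's filled 2s².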